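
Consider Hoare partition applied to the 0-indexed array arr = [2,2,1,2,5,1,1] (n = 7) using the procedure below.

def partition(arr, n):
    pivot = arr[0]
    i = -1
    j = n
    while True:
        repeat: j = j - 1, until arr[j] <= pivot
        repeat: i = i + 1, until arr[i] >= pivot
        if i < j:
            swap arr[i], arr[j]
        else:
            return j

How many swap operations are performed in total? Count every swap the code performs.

2

pivot = arr[0] = 2; i = -1, j = 7
j→6 (arr[6]=1≤2), i→0 (arr[0]=2≥2); i<j, swap → [1,2,1,2,5,1,2]
j→5 (arr[5]=1≤2), i→1 (arr[1]=2≥2); i<j, swap → [1,1,1,2,5,2,2]
j→3, i→3; i≥j, return j=3. arr = [1,1,1,2,5,2,2]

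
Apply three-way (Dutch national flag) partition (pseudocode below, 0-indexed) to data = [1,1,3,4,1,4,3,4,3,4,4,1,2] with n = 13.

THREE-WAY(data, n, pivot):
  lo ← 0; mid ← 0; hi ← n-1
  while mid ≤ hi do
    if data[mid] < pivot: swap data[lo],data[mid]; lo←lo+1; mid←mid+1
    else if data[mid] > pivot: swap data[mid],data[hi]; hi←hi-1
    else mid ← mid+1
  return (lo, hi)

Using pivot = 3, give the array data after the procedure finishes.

pivot = 3; lo=0, mid=0, hi=12
data[mid]=1<3: swap data[0],data[0]; lo=1,mid=1 → [1,1,3,4,1,4,3,4,3,4,4,1,2]
data[mid]=1<3: swap data[1],data[1]; lo=2,mid=2 → [1,1,3,4,1,4,3,4,3,4,4,1,2]
data[mid]=3=3: mid=3
data[mid]=4>3: swap data[3],data[12]; hi=11 → [1,1,3,2,1,4,3,4,3,4,4,1,4]
data[mid]=2<3: swap data[2],data[3]; lo=3,mid=4 → [1,1,2,3,1,4,3,4,3,4,4,1,4]
data[mid]=1<3: swap data[3],data[4]; lo=4,mid=5 → [1,1,2,1,3,4,3,4,3,4,4,1,4]
data[mid]=4>3: swap data[5],data[11]; hi=10 → [1,1,2,1,3,1,3,4,3,4,4,4,4]
data[mid]=1<3: swap data[4],data[5]; lo=5,mid=6 → [1,1,2,1,1,3,3,4,3,4,4,4,4]
data[mid]=3=3: mid=7
data[mid]=4>3: swap data[7],data[10]; hi=9 → [1,1,2,1,1,3,3,4,3,4,4,4,4]
data[mid]=4>3: swap data[7],data[9]; hi=8 → [1,1,2,1,1,3,3,4,3,4,4,4,4]
data[mid]=4>3: swap data[7],data[8]; hi=7 → [1,1,2,1,1,3,3,3,4,4,4,4,4]
data[mid]=3=3: mid=8
end: lo=5, hi=7; data = [1,1,2,1,1,3,3,3,4,4,4,4,4]

[1,1,2,1,1,3,3,3,4,4,4,4,4]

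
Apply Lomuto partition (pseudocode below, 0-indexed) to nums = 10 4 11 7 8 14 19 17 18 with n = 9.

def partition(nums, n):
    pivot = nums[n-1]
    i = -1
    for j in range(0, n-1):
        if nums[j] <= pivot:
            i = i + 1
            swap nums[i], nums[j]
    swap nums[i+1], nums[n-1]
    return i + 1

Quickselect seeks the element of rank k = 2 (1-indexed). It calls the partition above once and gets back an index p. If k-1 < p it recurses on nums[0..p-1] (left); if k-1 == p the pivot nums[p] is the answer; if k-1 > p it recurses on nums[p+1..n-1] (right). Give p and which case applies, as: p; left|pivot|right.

pivot=18, i=-1
j=0: 10≤18, i=0, swap(0,0) ⇒ 10 4 11 7 8 14 19 17 18
j=1: 4≤18, i=1, swap(1,1) ⇒ 10 4 11 7 8 14 19 17 18
j=2: 11≤18, i=2, swap(2,2) ⇒ 10 4 11 7 8 14 19 17 18
j=3: 7≤18, i=3, swap(3,3) ⇒ 10 4 11 7 8 14 19 17 18
j=4: 8≤18, i=4, swap(4,4) ⇒ 10 4 11 7 8 14 19 17 18
j=5: 14≤18, i=5, swap(5,5) ⇒ 10 4 11 7 8 14 19 17 18
j=6: 19>18, skip
j=7: 17≤18, i=6, swap(6,7) ⇒ 10 4 11 7 8 14 17 19 18
swap(7,8) ⇒ 10 4 11 7 8 14 17 18 19; return 7
p = 7; k-1 = 1 < 7 ⇒ left

7; left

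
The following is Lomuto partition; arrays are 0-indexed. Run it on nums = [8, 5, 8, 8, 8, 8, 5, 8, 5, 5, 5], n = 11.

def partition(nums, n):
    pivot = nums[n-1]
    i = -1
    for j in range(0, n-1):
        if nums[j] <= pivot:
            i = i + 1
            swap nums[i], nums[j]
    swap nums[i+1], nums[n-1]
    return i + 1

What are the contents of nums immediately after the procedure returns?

pivot = nums[10] = 5; i = -1
j=0: nums[0]=8 > 5 → no swap
j=1: nums[1]=5 ≤ 5 → i=0, swap nums[0],nums[1] → [5, 8, 8, 8, 8, 8, 5, 8, 5, 5, 5]
j=2: nums[2]=8 > 5 → no swap
j=3: nums[3]=8 > 5 → no swap
j=4: nums[4]=8 > 5 → no swap
j=5: nums[5]=8 > 5 → no swap
j=6: nums[6]=5 ≤ 5 → i=1, swap nums[1],nums[6] → [5, 5, 8, 8, 8, 8, 8, 8, 5, 5, 5]
j=7: nums[7]=8 > 5 → no swap
j=8: nums[8]=5 ≤ 5 → i=2, swap nums[2],nums[8] → [5, 5, 5, 8, 8, 8, 8, 8, 8, 5, 5]
j=9: nums[9]=5 ≤ 5 → i=3, swap nums[3],nums[9] → [5, 5, 5, 5, 8, 8, 8, 8, 8, 8, 5]
final swap nums[4],nums[10] → [5, 5, 5, 5, 5, 8, 8, 8, 8, 8, 8]; return 4

[5, 5, 5, 5, 5, 8, 8, 8, 8, 8, 8]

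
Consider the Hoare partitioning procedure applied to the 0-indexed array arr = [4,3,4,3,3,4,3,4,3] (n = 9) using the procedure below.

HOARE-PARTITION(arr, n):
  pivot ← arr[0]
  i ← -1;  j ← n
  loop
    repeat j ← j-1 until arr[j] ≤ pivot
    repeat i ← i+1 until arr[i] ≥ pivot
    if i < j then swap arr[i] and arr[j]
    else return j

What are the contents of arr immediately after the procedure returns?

pivot = arr[0] = 4; i = -1, j = 9
j→8 (arr[8]=3≤4), i→0 (arr[0]=4≥4); i<j, swap → [3,3,4,3,3,4,3,4,4]
j→7 (arr[7]=4≤4), i→2 (arr[2]=4≥4); i<j, swap → [3,3,4,3,3,4,3,4,4]
j→6 (arr[6]=3≤4), i→5 (arr[5]=4≥4); i<j, swap → [3,3,4,3,3,3,4,4,4]
j→5, i→6; i≥j, return j=5. arr = [3,3,4,3,3,3,4,4,4]

[3,3,4,3,3,3,4,4,4]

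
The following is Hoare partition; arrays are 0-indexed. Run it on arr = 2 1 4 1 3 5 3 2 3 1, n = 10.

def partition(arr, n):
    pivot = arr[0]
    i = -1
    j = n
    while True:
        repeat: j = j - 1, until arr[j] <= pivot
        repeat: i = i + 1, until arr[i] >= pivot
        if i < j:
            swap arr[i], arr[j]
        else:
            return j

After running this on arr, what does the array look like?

1 1 2 1 3 5 3 4 3 2

pivot=2
j stops at 9 (1), i stops at 0 (2); swap ⇒ 1 1 4 1 3 5 3 2 3 2
j stops at 7 (2), i stops at 2 (4); swap ⇒ 1 1 2 1 3 5 3 4 3 2
j stops at 3, i stops at 4; i≥j ⇒ return 3. arr=1 1 2 1 3 5 3 4 3 2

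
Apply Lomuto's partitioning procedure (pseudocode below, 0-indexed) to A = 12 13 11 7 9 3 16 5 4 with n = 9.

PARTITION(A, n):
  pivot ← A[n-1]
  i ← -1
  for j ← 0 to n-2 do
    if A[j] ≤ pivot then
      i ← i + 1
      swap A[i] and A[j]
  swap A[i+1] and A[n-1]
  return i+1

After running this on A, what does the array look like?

3 4 11 7 9 12 16 5 13

pivot = A[8] = 4; i = -1
j=0: A[0]=12 > 4 → no swap
j=1: A[1]=13 > 4 → no swap
j=2: A[2]=11 > 4 → no swap
j=3: A[3]=7 > 4 → no swap
j=4: A[4]=9 > 4 → no swap
j=5: A[5]=3 ≤ 4 → i=0, swap A[0],A[5] → 3 13 11 7 9 12 16 5 4
j=6: A[6]=16 > 4 → no swap
j=7: A[7]=5 > 4 → no swap
final swap A[1],A[8] → 3 4 11 7 9 12 16 5 13; return 1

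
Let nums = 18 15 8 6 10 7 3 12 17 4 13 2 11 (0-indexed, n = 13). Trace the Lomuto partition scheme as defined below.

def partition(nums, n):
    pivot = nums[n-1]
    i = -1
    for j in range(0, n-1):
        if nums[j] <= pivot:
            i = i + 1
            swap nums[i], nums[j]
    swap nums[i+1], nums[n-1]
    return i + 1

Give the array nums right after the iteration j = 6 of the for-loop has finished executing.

pivot = nums[12] = 11; i = -1
j=0: nums[0]=18 > 11 → no swap
j=1: nums[1]=15 > 11 → no swap
j=2: nums[2]=8 ≤ 11 → i=0, swap nums[0],nums[2] → 8 15 18 6 10 7 3 12 17 4 13 2 11
j=3: nums[3]=6 ≤ 11 → i=1, swap nums[1],nums[3] → 8 6 18 15 10 7 3 12 17 4 13 2 11
j=4: nums[4]=10 ≤ 11 → i=2, swap nums[2],nums[4] → 8 6 10 15 18 7 3 12 17 4 13 2 11
j=5: nums[5]=7 ≤ 11 → i=3, swap nums[3],nums[5] → 8 6 10 7 18 15 3 12 17 4 13 2 11
j=6: nums[6]=3 ≤ 11 → i=4, swap nums[4],nums[6] → 8 6 10 7 3 15 18 12 17 4 13 2 11
(after j=6) nums = 8 6 10 7 3 15 18 12 17 4 13 2 11

8 6 10 7 3 15 18 12 17 4 13 2 11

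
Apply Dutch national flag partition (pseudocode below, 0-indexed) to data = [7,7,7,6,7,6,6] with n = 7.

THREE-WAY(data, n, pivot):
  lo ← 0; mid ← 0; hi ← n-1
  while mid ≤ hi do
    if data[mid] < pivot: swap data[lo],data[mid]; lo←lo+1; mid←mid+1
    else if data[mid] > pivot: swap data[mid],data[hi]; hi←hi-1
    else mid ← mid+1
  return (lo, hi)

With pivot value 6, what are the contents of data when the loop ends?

pivot = 6; lo=0, mid=0, hi=6
data[mid]=7>6: swap data[0],data[6]; hi=5 → [6,7,7,6,7,6,7]
data[mid]=6=6: mid=1
data[mid]=7>6: swap data[1],data[5]; hi=4 → [6,6,7,6,7,7,7]
data[mid]=6=6: mid=2
data[mid]=7>6: swap data[2],data[4]; hi=3 → [6,6,7,6,7,7,7]
data[mid]=7>6: swap data[2],data[3]; hi=2 → [6,6,6,7,7,7,7]
data[mid]=6=6: mid=3
end: lo=0, hi=2; data = [6,6,6,7,7,7,7]

[6,6,6,7,7,7,7]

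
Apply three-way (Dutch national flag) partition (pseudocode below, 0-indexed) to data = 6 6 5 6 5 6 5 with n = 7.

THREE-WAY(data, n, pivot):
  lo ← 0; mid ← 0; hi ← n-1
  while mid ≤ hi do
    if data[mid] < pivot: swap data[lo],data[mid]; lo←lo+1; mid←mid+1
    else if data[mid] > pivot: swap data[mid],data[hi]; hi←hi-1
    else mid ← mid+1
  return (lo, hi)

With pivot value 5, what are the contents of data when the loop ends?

5 5 5 6 6 6 6

lo=0 mid=0 hi=6
6>5: swap(0,6), hi=5 ⇒ 5 6 5 6 5 6 6
5=5: mid=1
6>5: swap(1,5), hi=4 ⇒ 5 6 5 6 5 6 6
6>5: swap(1,4), hi=3 ⇒ 5 5 5 6 6 6 6
5=5: mid=2
5=5: mid=3
6>5: swap(3,3), hi=2 ⇒ 5 5 5 6 6 6 6
done. lo=0 hi=2; data=5 5 5 6 6 6 6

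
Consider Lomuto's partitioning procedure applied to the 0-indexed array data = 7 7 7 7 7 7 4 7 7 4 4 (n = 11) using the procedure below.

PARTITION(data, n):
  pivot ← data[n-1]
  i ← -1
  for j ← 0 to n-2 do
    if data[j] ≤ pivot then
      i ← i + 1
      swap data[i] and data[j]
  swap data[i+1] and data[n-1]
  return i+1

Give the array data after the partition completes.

pivot = data[10] = 4; i = -1
j=0: data[0]=7 > 4 → no swap
j=1: data[1]=7 > 4 → no swap
j=2: data[2]=7 > 4 → no swap
j=3: data[3]=7 > 4 → no swap
j=4: data[4]=7 > 4 → no swap
j=5: data[5]=7 > 4 → no swap
j=6: data[6]=4 ≤ 4 → i=0, swap data[0],data[6] → 4 7 7 7 7 7 7 7 7 4 4
j=7: data[7]=7 > 4 → no swap
j=8: data[8]=7 > 4 → no swap
j=9: data[9]=4 ≤ 4 → i=1, swap data[1],data[9] → 4 4 7 7 7 7 7 7 7 7 4
final swap data[2],data[10] → 4 4 4 7 7 7 7 7 7 7 7; return 2

4 4 4 7 7 7 7 7 7 7 7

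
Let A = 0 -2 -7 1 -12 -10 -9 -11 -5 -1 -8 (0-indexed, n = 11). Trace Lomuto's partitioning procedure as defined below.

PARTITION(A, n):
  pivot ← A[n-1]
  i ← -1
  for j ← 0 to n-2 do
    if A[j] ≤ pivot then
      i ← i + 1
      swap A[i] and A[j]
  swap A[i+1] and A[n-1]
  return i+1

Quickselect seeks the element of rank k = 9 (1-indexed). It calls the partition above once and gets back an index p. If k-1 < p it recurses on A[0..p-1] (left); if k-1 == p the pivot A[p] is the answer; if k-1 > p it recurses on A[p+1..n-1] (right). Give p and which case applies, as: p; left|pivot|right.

pivot=-8, i=-1
j=0: 0>-8, skip
j=1: -2>-8, skip
j=2: -7>-8, skip
j=3: 1>-8, skip
j=4: -12≤-8, i=0, swap(0,4) ⇒ -12 -2 -7 1 0 -10 -9 -11 -5 -1 -8
j=5: -10≤-8, i=1, swap(1,5) ⇒ -12 -10 -7 1 0 -2 -9 -11 -5 -1 -8
j=6: -9≤-8, i=2, swap(2,6) ⇒ -12 -10 -9 1 0 -2 -7 -11 -5 -1 -8
j=7: -11≤-8, i=3, swap(3,7) ⇒ -12 -10 -9 -11 0 -2 -7 1 -5 -1 -8
j=8: -5>-8, skip
j=9: -1>-8, skip
swap(4,10) ⇒ -12 -10 -9 -11 -8 -2 -7 1 -5 -1 0; return 4
p = 4; k-1 = 8 > 4 ⇒ right

4; right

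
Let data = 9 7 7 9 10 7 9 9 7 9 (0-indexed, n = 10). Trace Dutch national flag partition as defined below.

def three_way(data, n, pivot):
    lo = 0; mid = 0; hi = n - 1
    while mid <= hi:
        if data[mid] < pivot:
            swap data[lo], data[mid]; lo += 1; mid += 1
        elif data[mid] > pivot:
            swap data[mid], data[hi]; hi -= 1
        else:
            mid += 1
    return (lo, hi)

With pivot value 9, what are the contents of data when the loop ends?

pivot = 9; lo=0, mid=0, hi=9
data[mid]=9=9: mid=1
data[mid]=7<9: swap data[0],data[1]; lo=1,mid=2 → 7 9 7 9 10 7 9 9 7 9
data[mid]=7<9: swap data[1],data[2]; lo=2,mid=3 → 7 7 9 9 10 7 9 9 7 9
data[mid]=9=9: mid=4
data[mid]=10>9: swap data[4],data[9]; hi=8 → 7 7 9 9 9 7 9 9 7 10
data[mid]=9=9: mid=5
data[mid]=7<9: swap data[2],data[5]; lo=3,mid=6 → 7 7 7 9 9 9 9 9 7 10
data[mid]=9=9: mid=7
data[mid]=9=9: mid=8
data[mid]=7<9: swap data[3],data[8]; lo=4,mid=9 → 7 7 7 7 9 9 9 9 9 10
end: lo=4, hi=8; data = 7 7 7 7 9 9 9 9 9 10

7 7 7 7 9 9 9 9 9 10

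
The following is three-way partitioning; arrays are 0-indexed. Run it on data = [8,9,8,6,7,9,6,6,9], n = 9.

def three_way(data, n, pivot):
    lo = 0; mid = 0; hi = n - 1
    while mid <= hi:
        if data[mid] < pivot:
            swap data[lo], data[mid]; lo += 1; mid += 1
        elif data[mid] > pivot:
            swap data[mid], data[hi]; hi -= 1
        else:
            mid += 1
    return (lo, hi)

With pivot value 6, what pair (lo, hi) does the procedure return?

pivot = 6; lo=0, mid=0, hi=8
data[mid]=8>6: swap data[0],data[8]; hi=7 → [9,9,8,6,7,9,6,6,8]
data[mid]=9>6: swap data[0],data[7]; hi=6 → [6,9,8,6,7,9,6,9,8]
data[mid]=6=6: mid=1
data[mid]=9>6: swap data[1],data[6]; hi=5 → [6,6,8,6,7,9,9,9,8]
data[mid]=6=6: mid=2
data[mid]=8>6: swap data[2],data[5]; hi=4 → [6,6,9,6,7,8,9,9,8]
data[mid]=9>6: swap data[2],data[4]; hi=3 → [6,6,7,6,9,8,9,9,8]
data[mid]=7>6: swap data[2],data[3]; hi=2 → [6,6,6,7,9,8,9,9,8]
data[mid]=6=6: mid=3
end: lo=0, hi=2; data = [6,6,6,7,9,8,9,9,8]

(0, 2)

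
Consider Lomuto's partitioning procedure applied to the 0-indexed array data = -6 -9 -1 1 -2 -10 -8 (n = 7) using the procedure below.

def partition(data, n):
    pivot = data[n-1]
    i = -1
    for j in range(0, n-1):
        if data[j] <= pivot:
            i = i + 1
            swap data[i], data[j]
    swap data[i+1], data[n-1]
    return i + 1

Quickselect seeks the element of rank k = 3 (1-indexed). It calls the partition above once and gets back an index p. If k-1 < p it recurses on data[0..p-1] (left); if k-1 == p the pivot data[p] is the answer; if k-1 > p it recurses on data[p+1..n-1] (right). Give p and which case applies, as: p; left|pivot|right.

pivot=-8, i=-1
j=0: -6>-8, skip
j=1: -9≤-8, i=0, swap(0,1) ⇒ -9 -6 -1 1 -2 -10 -8
j=2: -1>-8, skip
j=3: 1>-8, skip
j=4: -2>-8, skip
j=5: -10≤-8, i=1, swap(1,5) ⇒ -9 -10 -1 1 -2 -6 -8
swap(2,6) ⇒ -9 -10 -8 1 -2 -6 -1; return 2
p = 2; k-1 = 2 == 2 ⇒ pivot

2; pivot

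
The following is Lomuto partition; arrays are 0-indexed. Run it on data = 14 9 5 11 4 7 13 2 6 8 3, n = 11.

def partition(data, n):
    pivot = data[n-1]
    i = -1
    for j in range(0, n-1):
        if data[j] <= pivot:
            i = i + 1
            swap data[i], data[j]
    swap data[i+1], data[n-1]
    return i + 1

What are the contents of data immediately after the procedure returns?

pivot=3, i=-1
j=0: 14>3, skip
j=1: 9>3, skip
j=2: 5>3, skip
j=3: 11>3, skip
j=4: 4>3, skip
j=5: 7>3, skip
j=6: 13>3, skip
j=7: 2≤3, i=0, swap(0,7) ⇒ 2 9 5 11 4 7 13 14 6 8 3
j=8: 6>3, skip
j=9: 8>3, skip
swap(1,10) ⇒ 2 3 5 11 4 7 13 14 6 8 9; return 1

2 3 5 11 4 7 13 14 6 8 9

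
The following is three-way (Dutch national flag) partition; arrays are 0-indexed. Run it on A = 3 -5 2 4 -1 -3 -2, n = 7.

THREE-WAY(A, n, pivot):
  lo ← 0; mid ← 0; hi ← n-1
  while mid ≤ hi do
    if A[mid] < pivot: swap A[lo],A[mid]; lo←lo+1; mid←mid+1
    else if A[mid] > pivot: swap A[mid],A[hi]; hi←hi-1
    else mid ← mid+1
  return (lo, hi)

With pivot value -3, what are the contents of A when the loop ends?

pivot = -3; lo=0, mid=0, hi=6
A[mid]=3>-3: swap A[0],A[6]; hi=5 → -2 -5 2 4 -1 -3 3
A[mid]=-2>-3: swap A[0],A[5]; hi=4 → -3 -5 2 4 -1 -2 3
A[mid]=-3=-3: mid=1
A[mid]=-5<-3: swap A[0],A[1]; lo=1,mid=2 → -5 -3 2 4 -1 -2 3
A[mid]=2>-3: swap A[2],A[4]; hi=3 → -5 -3 -1 4 2 -2 3
A[mid]=-1>-3: swap A[2],A[3]; hi=2 → -5 -3 4 -1 2 -2 3
A[mid]=4>-3: swap A[2],A[2]; hi=1 → -5 -3 4 -1 2 -2 3
end: lo=1, hi=1; A = -5 -3 4 -1 2 -2 3

-5 -3 4 -1 2 -2 3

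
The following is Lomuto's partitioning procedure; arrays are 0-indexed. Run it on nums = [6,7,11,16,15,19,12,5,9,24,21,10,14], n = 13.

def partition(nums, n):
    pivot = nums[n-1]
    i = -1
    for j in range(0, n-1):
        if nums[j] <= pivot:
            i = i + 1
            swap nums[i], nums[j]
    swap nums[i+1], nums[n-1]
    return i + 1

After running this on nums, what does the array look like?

pivot = nums[12] = 14; i = -1
j=0: nums[0]=6 ≤ 14 → i=0, swap nums[0],nums[0] (no change) → [6,7,11,16,15,19,12,5,9,24,21,10,14]
j=1: nums[1]=7 ≤ 14 → i=1, swap nums[1],nums[1] (no change) → [6,7,11,16,15,19,12,5,9,24,21,10,14]
j=2: nums[2]=11 ≤ 14 → i=2, swap nums[2],nums[2] (no change) → [6,7,11,16,15,19,12,5,9,24,21,10,14]
j=3: nums[3]=16 > 14 → no swap
j=4: nums[4]=15 > 14 → no swap
j=5: nums[5]=19 > 14 → no swap
j=6: nums[6]=12 ≤ 14 → i=3, swap nums[3],nums[6] → [6,7,11,12,15,19,16,5,9,24,21,10,14]
j=7: nums[7]=5 ≤ 14 → i=4, swap nums[4],nums[7] → [6,7,11,12,5,19,16,15,9,24,21,10,14]
j=8: nums[8]=9 ≤ 14 → i=5, swap nums[5],nums[8] → [6,7,11,12,5,9,16,15,19,24,21,10,14]
j=9: nums[9]=24 > 14 → no swap
j=10: nums[10]=21 > 14 → no swap
j=11: nums[11]=10 ≤ 14 → i=6, swap nums[6],nums[11] → [6,7,11,12,5,9,10,15,19,24,21,16,14]
final swap nums[7],nums[12] → [6,7,11,12,5,9,10,14,19,24,21,16,15]; return 7

[6,7,11,12,5,9,10,14,19,24,21,16,15]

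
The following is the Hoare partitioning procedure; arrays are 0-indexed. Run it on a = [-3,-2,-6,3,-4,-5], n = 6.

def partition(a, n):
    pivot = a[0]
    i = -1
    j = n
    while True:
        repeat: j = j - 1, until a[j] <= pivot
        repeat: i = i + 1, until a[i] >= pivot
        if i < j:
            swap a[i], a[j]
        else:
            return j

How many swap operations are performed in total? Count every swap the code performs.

2

pivot = a[0] = -3; i = -1, j = 6
j→5 (a[5]=-5≤-3), i→0 (a[0]=-3≥-3); i<j, swap → [-5,-2,-6,3,-4,-3]
j→4 (a[4]=-4≤-3), i→1 (a[1]=-2≥-3); i<j, swap → [-5,-4,-6,3,-2,-3]
j→2, i→3; i≥j, return j=2. a = [-5,-4,-6,3,-2,-3]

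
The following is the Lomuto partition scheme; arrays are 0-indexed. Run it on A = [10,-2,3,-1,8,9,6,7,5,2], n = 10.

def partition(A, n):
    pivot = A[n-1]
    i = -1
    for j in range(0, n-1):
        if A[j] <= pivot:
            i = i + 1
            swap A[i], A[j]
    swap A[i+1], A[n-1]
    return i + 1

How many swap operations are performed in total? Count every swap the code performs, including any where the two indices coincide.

3

pivot = A[9] = 2; i = -1
j=0: A[0]=10 > 2 → no swap
j=1: A[1]=-2 ≤ 2 → i=0, swap A[0],A[1] → [-2,10,3,-1,8,9,6,7,5,2]
j=2: A[2]=3 > 2 → no swap
j=3: A[3]=-1 ≤ 2 → i=1, swap A[1],A[3] → [-2,-1,3,10,8,9,6,7,5,2]
j=4: A[4]=8 > 2 → no swap
j=5: A[5]=9 > 2 → no swap
j=6: A[6]=6 > 2 → no swap
j=7: A[7]=7 > 2 → no swap
j=8: A[8]=5 > 2 → no swap
final swap A[2],A[9] → [-2,-1,2,10,8,9,6,7,5,3]; return 2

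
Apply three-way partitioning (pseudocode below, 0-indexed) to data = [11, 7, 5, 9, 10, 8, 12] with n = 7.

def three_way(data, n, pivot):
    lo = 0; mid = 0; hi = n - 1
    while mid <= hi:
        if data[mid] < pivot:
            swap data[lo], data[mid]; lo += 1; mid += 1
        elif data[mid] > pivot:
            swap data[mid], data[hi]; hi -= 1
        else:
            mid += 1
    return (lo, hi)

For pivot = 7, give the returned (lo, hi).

lo=0 mid=0 hi=6
11>7: swap(0,6), hi=5 ⇒ [12, 7, 5, 9, 10, 8, 11]
12>7: swap(0,5), hi=4 ⇒ [8, 7, 5, 9, 10, 12, 11]
8>7: swap(0,4), hi=3 ⇒ [10, 7, 5, 9, 8, 12, 11]
10>7: swap(0,3), hi=2 ⇒ [9, 7, 5, 10, 8, 12, 11]
9>7: swap(0,2), hi=1 ⇒ [5, 7, 9, 10, 8, 12, 11]
5<7: swap(0,0), lo=1 mid=1 ⇒ [5, 7, 9, 10, 8, 12, 11]
7=7: mid=2
done. lo=1 hi=1; data=[5, 7, 9, 10, 8, 12, 11]

(1, 1)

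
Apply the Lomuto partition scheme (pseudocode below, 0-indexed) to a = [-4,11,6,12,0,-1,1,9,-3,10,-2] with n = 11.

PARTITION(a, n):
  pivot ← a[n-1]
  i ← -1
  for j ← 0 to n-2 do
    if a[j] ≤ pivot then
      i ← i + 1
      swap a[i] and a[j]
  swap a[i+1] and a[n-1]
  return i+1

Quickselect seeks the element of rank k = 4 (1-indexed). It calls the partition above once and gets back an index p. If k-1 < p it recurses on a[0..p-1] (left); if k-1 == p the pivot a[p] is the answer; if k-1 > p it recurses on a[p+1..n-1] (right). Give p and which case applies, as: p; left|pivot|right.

pivot = a[10] = -2; i = -1
j=0: a[0]=-4 ≤ -2 → i=0, swap a[0],a[0] (no change) → [-4,11,6,12,0,-1,1,9,-3,10,-2]
j=1: a[1]=11 > -2 → no swap
j=2: a[2]=6 > -2 → no swap
j=3: a[3]=12 > -2 → no swap
j=4: a[4]=0 > -2 → no swap
j=5: a[5]=-1 > -2 → no swap
j=6: a[6]=1 > -2 → no swap
j=7: a[7]=9 > -2 → no swap
j=8: a[8]=-3 ≤ -2 → i=1, swap a[1],a[8] → [-4,-3,6,12,0,-1,1,9,11,10,-2]
j=9: a[9]=10 > -2 → no swap
final swap a[2],a[10] → [-4,-3,-2,12,0,-1,1,9,11,10,6]; return 2
p = 2; k-1 = 3 > 2 ⇒ right

2; right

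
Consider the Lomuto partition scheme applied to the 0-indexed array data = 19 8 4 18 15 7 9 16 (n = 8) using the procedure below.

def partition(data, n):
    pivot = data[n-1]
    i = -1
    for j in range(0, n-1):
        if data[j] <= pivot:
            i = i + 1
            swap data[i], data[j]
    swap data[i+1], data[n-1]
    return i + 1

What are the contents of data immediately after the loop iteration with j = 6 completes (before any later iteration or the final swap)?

8 4 15 7 9 18 19 16

pivot = data[7] = 16; i = -1
j=0: data[0]=19 > 16 → no swap
j=1: data[1]=8 ≤ 16 → i=0, swap data[0],data[1] → 8 19 4 18 15 7 9 16
j=2: data[2]=4 ≤ 16 → i=1, swap data[1],data[2] → 8 4 19 18 15 7 9 16
j=3: data[3]=18 > 16 → no swap
j=4: data[4]=15 ≤ 16 → i=2, swap data[2],data[4] → 8 4 15 18 19 7 9 16
j=5: data[5]=7 ≤ 16 → i=3, swap data[3],data[5] → 8 4 15 7 19 18 9 16
j=6: data[6]=9 ≤ 16 → i=4, swap data[4],data[6] → 8 4 15 7 9 18 19 16
(after j=6) data = 8 4 15 7 9 18 19 16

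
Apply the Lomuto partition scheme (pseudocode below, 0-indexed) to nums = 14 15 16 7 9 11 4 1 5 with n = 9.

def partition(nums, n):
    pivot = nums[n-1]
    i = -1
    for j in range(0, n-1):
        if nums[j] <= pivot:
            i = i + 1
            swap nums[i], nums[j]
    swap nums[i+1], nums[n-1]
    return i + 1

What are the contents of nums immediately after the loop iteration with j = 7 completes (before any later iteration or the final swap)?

4 1 16 7 9 11 14 15 5

pivot = nums[8] = 5; i = -1
j=0: nums[0]=14 > 5 → no swap
j=1: nums[1]=15 > 5 → no swap
j=2: nums[2]=16 > 5 → no swap
j=3: nums[3]=7 > 5 → no swap
j=4: nums[4]=9 > 5 → no swap
j=5: nums[5]=11 > 5 → no swap
j=6: nums[6]=4 ≤ 5 → i=0, swap nums[0],nums[6] → 4 15 16 7 9 11 14 1 5
j=7: nums[7]=1 ≤ 5 → i=1, swap nums[1],nums[7] → 4 1 16 7 9 11 14 15 5
(after j=7) nums = 4 1 16 7 9 11 14 15 5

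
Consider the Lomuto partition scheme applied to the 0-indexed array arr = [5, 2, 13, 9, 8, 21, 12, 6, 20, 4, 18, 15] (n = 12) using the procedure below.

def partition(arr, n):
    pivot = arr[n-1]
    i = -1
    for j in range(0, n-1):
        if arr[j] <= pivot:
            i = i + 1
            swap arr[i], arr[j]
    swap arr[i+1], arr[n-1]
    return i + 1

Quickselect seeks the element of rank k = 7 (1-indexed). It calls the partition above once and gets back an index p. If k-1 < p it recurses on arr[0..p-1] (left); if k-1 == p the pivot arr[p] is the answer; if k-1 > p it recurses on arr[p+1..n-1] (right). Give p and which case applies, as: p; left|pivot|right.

pivot = arr[11] = 15; i = -1
j=0: arr[0]=5 ≤ 15 → i=0, swap arr[0],arr[0] (no change) → [5, 2, 13, 9, 8, 21, 12, 6, 20, 4, 18, 15]
j=1: arr[1]=2 ≤ 15 → i=1, swap arr[1],arr[1] (no change) → [5, 2, 13, 9, 8, 21, 12, 6, 20, 4, 18, 15]
j=2: arr[2]=13 ≤ 15 → i=2, swap arr[2],arr[2] (no change) → [5, 2, 13, 9, 8, 21, 12, 6, 20, 4, 18, 15]
j=3: arr[3]=9 ≤ 15 → i=3, swap arr[3],arr[3] (no change) → [5, 2, 13, 9, 8, 21, 12, 6, 20, 4, 18, 15]
j=4: arr[4]=8 ≤ 15 → i=4, swap arr[4],arr[4] (no change) → [5, 2, 13, 9, 8, 21, 12, 6, 20, 4, 18, 15]
j=5: arr[5]=21 > 15 → no swap
j=6: arr[6]=12 ≤ 15 → i=5, swap arr[5],arr[6] → [5, 2, 13, 9, 8, 12, 21, 6, 20, 4, 18, 15]
j=7: arr[7]=6 ≤ 15 → i=6, swap arr[6],arr[7] → [5, 2, 13, 9, 8, 12, 6, 21, 20, 4, 18, 15]
j=8: arr[8]=20 > 15 → no swap
j=9: arr[9]=4 ≤ 15 → i=7, swap arr[7],arr[9] → [5, 2, 13, 9, 8, 12, 6, 4, 20, 21, 18, 15]
j=10: arr[10]=18 > 15 → no swap
final swap arr[8],arr[11] → [5, 2, 13, 9, 8, 12, 6, 4, 15, 21, 18, 20]; return 8
p = 8; k-1 = 6 < 8 ⇒ left

8; left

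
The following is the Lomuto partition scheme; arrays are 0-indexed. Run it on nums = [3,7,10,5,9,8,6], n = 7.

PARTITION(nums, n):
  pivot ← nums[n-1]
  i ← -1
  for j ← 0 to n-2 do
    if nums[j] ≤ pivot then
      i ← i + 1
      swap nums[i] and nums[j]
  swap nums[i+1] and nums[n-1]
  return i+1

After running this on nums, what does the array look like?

[3,5,6,7,9,8,10]

pivot=6, i=-1
j=0: 3≤6, i=0, swap(0,0) ⇒ [3,7,10,5,9,8,6]
j=1: 7>6, skip
j=2: 10>6, skip
j=3: 5≤6, i=1, swap(1,3) ⇒ [3,5,10,7,9,8,6]
j=4: 9>6, skip
j=5: 8>6, skip
swap(2,6) ⇒ [3,5,6,7,9,8,10]; return 2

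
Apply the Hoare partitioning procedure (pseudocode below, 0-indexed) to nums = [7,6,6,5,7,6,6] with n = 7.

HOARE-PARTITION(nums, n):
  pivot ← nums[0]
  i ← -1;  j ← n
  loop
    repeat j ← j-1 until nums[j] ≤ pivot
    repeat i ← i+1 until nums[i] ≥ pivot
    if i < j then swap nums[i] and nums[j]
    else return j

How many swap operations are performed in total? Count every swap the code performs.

pivot = nums[0] = 7; i = -1, j = 7
j→6 (nums[6]=6≤7), i→0 (nums[0]=7≥7); i<j, swap → [6,6,6,5,7,6,7]
j→5 (nums[5]=6≤7), i→4 (nums[4]=7≥7); i<j, swap → [6,6,6,5,6,7,7]
j→4, i→5; i≥j, return j=4. nums = [6,6,6,5,6,7,7]

2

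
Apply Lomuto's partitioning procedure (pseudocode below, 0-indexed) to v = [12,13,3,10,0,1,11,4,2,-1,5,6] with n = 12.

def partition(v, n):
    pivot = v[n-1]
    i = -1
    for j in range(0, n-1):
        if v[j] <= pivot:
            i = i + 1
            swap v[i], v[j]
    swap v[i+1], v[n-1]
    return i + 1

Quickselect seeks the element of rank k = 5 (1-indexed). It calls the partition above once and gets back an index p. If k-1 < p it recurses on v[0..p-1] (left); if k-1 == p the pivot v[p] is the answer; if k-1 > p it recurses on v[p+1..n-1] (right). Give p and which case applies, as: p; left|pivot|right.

pivot=6, i=-1
j=0: 12>6, skip
j=1: 13>6, skip
j=2: 3≤6, i=0, swap(0,2) ⇒ [3,13,12,10,0,1,11,4,2,-1,5,6]
j=3: 10>6, skip
j=4: 0≤6, i=1, swap(1,4) ⇒ [3,0,12,10,13,1,11,4,2,-1,5,6]
j=5: 1≤6, i=2, swap(2,5) ⇒ [3,0,1,10,13,12,11,4,2,-1,5,6]
j=6: 11>6, skip
j=7: 4≤6, i=3, swap(3,7) ⇒ [3,0,1,4,13,12,11,10,2,-1,5,6]
j=8: 2≤6, i=4, swap(4,8) ⇒ [3,0,1,4,2,12,11,10,13,-1,5,6]
j=9: -1≤6, i=5, swap(5,9) ⇒ [3,0,1,4,2,-1,11,10,13,12,5,6]
j=10: 5≤6, i=6, swap(6,10) ⇒ [3,0,1,4,2,-1,5,10,13,12,11,6]
swap(7,11) ⇒ [3,0,1,4,2,-1,5,6,13,12,11,10]; return 7
p = 7; k-1 = 4 < 7 ⇒ left

7; left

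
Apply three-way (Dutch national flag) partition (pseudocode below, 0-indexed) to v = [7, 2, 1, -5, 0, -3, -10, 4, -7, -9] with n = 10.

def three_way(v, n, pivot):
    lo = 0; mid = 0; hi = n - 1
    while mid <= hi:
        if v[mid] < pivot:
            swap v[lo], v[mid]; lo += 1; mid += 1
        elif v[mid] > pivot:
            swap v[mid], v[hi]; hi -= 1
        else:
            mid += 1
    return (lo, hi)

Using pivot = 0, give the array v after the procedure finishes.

[-9, -7, -10, -5, -3, 0, 4, 1, 2, 7]

pivot = 0; lo=0, mid=0, hi=9
v[mid]=7>0: swap v[0],v[9]; hi=8 → [-9, 2, 1, -5, 0, -3, -10, 4, -7, 7]
v[mid]=-9<0: swap v[0],v[0]; lo=1,mid=1 → [-9, 2, 1, -5, 0, -3, -10, 4, -7, 7]
v[mid]=2>0: swap v[1],v[8]; hi=7 → [-9, -7, 1, -5, 0, -3, -10, 4, 2, 7]
v[mid]=-7<0: swap v[1],v[1]; lo=2,mid=2 → [-9, -7, 1, -5, 0, -3, -10, 4, 2, 7]
v[mid]=1>0: swap v[2],v[7]; hi=6 → [-9, -7, 4, -5, 0, -3, -10, 1, 2, 7]
v[mid]=4>0: swap v[2],v[6]; hi=5 → [-9, -7, -10, -5, 0, -3, 4, 1, 2, 7]
v[mid]=-10<0: swap v[2],v[2]; lo=3,mid=3 → [-9, -7, -10, -5, 0, -3, 4, 1, 2, 7]
v[mid]=-5<0: swap v[3],v[3]; lo=4,mid=4 → [-9, -7, -10, -5, 0, -3, 4, 1, 2, 7]
v[mid]=0=0: mid=5
v[mid]=-3<0: swap v[4],v[5]; lo=5,mid=6 → [-9, -7, -10, -5, -3, 0, 4, 1, 2, 7]
end: lo=5, hi=5; v = [-9, -7, -10, -5, -3, 0, 4, 1, 2, 7]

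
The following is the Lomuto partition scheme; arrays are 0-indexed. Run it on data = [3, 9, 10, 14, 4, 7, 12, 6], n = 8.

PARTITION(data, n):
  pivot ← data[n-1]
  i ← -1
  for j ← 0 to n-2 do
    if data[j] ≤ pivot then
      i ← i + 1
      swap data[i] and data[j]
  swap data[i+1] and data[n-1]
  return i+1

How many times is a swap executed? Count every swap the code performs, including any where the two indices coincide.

3

pivot=6, i=-1
j=0: 3≤6, i=0, swap(0,0) ⇒ [3, 9, 10, 14, 4, 7, 12, 6]
j=1: 9>6, skip
j=2: 10>6, skip
j=3: 14>6, skip
j=4: 4≤6, i=1, swap(1,4) ⇒ [3, 4, 10, 14, 9, 7, 12, 6]
j=5: 7>6, skip
j=6: 12>6, skip
swap(2,7) ⇒ [3, 4, 6, 14, 9, 7, 12, 10]; return 2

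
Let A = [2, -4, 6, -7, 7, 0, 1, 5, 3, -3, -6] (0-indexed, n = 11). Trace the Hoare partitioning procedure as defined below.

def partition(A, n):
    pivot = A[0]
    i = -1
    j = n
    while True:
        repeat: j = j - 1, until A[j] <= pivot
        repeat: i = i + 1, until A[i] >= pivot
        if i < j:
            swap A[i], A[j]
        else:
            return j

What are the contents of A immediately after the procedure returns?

pivot = A[0] = 2; i = -1, j = 11
j→10 (A[10]=-6≤2), i→0 (A[0]=2≥2); i<j, swap → [-6, -4, 6, -7, 7, 0, 1, 5, 3, -3, 2]
j→9 (A[9]=-3≤2), i→2 (A[2]=6≥2); i<j, swap → [-6, -4, -3, -7, 7, 0, 1, 5, 3, 6, 2]
j→6 (A[6]=1≤2), i→4 (A[4]=7≥2); i<j, swap → [-6, -4, -3, -7, 1, 0, 7, 5, 3, 6, 2]
j→5, i→6; i≥j, return j=5. A = [-6, -4, -3, -7, 1, 0, 7, 5, 3, 6, 2]

[-6, -4, -3, -7, 1, 0, 7, 5, 3, 6, 2]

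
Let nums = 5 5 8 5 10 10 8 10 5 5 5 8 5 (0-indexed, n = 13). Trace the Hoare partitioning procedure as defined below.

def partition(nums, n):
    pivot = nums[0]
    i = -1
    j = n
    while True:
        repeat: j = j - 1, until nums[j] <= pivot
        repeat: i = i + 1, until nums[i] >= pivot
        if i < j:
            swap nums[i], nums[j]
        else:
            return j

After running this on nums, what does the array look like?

pivot=5
j stops at 12 (5), i stops at 0 (5); swap ⇒ 5 5 8 5 10 10 8 10 5 5 5 8 5
j stops at 10 (5), i stops at 1 (5); swap ⇒ 5 5 8 5 10 10 8 10 5 5 5 8 5
j stops at 9 (5), i stops at 2 (8); swap ⇒ 5 5 5 5 10 10 8 10 5 8 5 8 5
j stops at 8 (5), i stops at 3 (5); swap ⇒ 5 5 5 5 10 10 8 10 5 8 5 8 5
j stops at 3, i stops at 4; i≥j ⇒ return 3. nums=5 5 5 5 10 10 8 10 5 8 5 8 5

5 5 5 5 10 10 8 10 5 8 5 8 5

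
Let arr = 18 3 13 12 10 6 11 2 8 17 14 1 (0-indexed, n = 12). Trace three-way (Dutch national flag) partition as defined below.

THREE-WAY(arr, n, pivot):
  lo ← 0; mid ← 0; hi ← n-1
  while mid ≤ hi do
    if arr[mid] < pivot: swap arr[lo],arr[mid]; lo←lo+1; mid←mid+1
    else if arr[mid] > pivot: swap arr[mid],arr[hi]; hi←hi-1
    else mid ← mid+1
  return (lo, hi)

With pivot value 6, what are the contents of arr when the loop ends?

1 3 2 6 10 11 12 8 17 14 13 18

pivot = 6; lo=0, mid=0, hi=11
arr[mid]=18>6: swap arr[0],arr[11]; hi=10 → 1 3 13 12 10 6 11 2 8 17 14 18
arr[mid]=1<6: swap arr[0],arr[0]; lo=1,mid=1 → 1 3 13 12 10 6 11 2 8 17 14 18
arr[mid]=3<6: swap arr[1],arr[1]; lo=2,mid=2 → 1 3 13 12 10 6 11 2 8 17 14 18
arr[mid]=13>6: swap arr[2],arr[10]; hi=9 → 1 3 14 12 10 6 11 2 8 17 13 18
arr[mid]=14>6: swap arr[2],arr[9]; hi=8 → 1 3 17 12 10 6 11 2 8 14 13 18
arr[mid]=17>6: swap arr[2],arr[8]; hi=7 → 1 3 8 12 10 6 11 2 17 14 13 18
arr[mid]=8>6: swap arr[2],arr[7]; hi=6 → 1 3 2 12 10 6 11 8 17 14 13 18
arr[mid]=2<6: swap arr[2],arr[2]; lo=3,mid=3 → 1 3 2 12 10 6 11 8 17 14 13 18
arr[mid]=12>6: swap arr[3],arr[6]; hi=5 → 1 3 2 11 10 6 12 8 17 14 13 18
arr[mid]=11>6: swap arr[3],arr[5]; hi=4 → 1 3 2 6 10 11 12 8 17 14 13 18
arr[mid]=6=6: mid=4
arr[mid]=10>6: swap arr[4],arr[4]; hi=3 → 1 3 2 6 10 11 12 8 17 14 13 18
end: lo=3, hi=3; arr = 1 3 2 6 10 11 12 8 17 14 13 18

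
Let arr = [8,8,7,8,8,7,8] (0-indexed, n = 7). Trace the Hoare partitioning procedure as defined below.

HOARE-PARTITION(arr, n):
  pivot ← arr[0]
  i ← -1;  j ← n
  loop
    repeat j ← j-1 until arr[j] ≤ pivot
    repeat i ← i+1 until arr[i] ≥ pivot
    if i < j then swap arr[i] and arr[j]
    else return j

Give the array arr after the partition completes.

pivot=8
j stops at 6 (8), i stops at 0 (8); swap ⇒ [8,8,7,8,8,7,8]
j stops at 5 (7), i stops at 1 (8); swap ⇒ [8,7,7,8,8,8,8]
j stops at 4 (8), i stops at 3 (8); swap ⇒ [8,7,7,8,8,8,8]
j stops at 3, i stops at 4; i≥j ⇒ return 3. arr=[8,7,7,8,8,8,8]

[8,7,7,8,8,8,8]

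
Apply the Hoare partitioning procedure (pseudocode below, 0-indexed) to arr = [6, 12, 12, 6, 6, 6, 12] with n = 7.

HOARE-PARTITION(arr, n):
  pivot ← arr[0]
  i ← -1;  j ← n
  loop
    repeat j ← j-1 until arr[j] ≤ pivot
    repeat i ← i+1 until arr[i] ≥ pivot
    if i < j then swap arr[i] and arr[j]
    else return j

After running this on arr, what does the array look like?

pivot=6
j stops at 5 (6), i stops at 0 (6); swap ⇒ [6, 12, 12, 6, 6, 6, 12]
j stops at 4 (6), i stops at 1 (12); swap ⇒ [6, 6, 12, 6, 12, 6, 12]
j stops at 3 (6), i stops at 2 (12); swap ⇒ [6, 6, 6, 12, 12, 6, 12]
j stops at 2, i stops at 3; i≥j ⇒ return 2. arr=[6, 6, 6, 12, 12, 6, 12]

[6, 6, 6, 12, 12, 6, 12]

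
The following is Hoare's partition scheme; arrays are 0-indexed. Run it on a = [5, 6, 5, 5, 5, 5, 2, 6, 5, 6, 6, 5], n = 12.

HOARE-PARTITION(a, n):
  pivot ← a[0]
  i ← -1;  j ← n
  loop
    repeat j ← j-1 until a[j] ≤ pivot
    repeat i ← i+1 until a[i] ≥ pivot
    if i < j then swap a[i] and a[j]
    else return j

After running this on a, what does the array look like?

pivot = a[0] = 5; i = -1, j = 12
j→11 (a[11]=5≤5), i→0 (a[0]=5≥5); i<j, swap → [5, 6, 5, 5, 5, 5, 2, 6, 5, 6, 6, 5]
j→8 (a[8]=5≤5), i→1 (a[1]=6≥5); i<j, swap → [5, 5, 5, 5, 5, 5, 2, 6, 6, 6, 6, 5]
j→6 (a[6]=2≤5), i→2 (a[2]=5≥5); i<j, swap → [5, 5, 2, 5, 5, 5, 5, 6, 6, 6, 6, 5]
j→5 (a[5]=5≤5), i→3 (a[3]=5≥5); i<j, swap → [5, 5, 2, 5, 5, 5, 5, 6, 6, 6, 6, 5]
j→4, i→4; i≥j, return j=4. a = [5, 5, 2, 5, 5, 5, 5, 6, 6, 6, 6, 5]

[5, 5, 2, 5, 5, 5, 5, 6, 6, 6, 6, 5]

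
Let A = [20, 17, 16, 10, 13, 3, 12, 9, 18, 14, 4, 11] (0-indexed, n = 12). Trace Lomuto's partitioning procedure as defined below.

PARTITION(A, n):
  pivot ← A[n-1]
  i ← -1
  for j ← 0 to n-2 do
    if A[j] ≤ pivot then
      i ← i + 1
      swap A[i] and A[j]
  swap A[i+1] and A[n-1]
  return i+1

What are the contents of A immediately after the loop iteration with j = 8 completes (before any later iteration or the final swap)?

pivot=11, i=-1
j=0: 20>11, skip
j=1: 17>11, skip
j=2: 16>11, skip
j=3: 10≤11, i=0, swap(0,3) ⇒ [10, 17, 16, 20, 13, 3, 12, 9, 18, 14, 4, 11]
j=4: 13>11, skip
j=5: 3≤11, i=1, swap(1,5) ⇒ [10, 3, 16, 20, 13, 17, 12, 9, 18, 14, 4, 11]
j=6: 12>11, skip
j=7: 9≤11, i=2, swap(2,7) ⇒ [10, 3, 9, 20, 13, 17, 12, 16, 18, 14, 4, 11]
j=8: 18>11, skip
(after j=8) A = [10, 3, 9, 20, 13, 17, 12, 16, 18, 14, 4, 11]

[10, 3, 9, 20, 13, 17, 12, 16, 18, 14, 4, 11]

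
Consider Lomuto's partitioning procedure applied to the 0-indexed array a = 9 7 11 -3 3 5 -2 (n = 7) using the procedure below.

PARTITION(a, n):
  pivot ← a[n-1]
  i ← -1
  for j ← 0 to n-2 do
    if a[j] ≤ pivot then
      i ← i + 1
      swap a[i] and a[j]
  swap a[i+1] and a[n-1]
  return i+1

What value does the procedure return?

1

pivot = a[6] = -2; i = -1
j=0: a[0]=9 > -2 → no swap
j=1: a[1]=7 > -2 → no swap
j=2: a[2]=11 > -2 → no swap
j=3: a[3]=-3 ≤ -2 → i=0, swap a[0],a[3] → -3 7 11 9 3 5 -2
j=4: a[4]=3 > -2 → no swap
j=5: a[5]=5 > -2 → no swap
final swap a[1],a[6] → -3 -2 11 9 3 5 7; return 1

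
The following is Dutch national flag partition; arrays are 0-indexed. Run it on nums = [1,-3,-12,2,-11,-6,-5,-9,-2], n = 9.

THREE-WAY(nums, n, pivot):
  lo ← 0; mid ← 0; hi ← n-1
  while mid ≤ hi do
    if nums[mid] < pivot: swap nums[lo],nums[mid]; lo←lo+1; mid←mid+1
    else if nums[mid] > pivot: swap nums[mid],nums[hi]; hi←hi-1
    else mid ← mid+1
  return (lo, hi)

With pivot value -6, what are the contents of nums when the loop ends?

pivot = -6; lo=0, mid=0, hi=8
nums[mid]=1>-6: swap nums[0],nums[8]; hi=7 → [-2,-3,-12,2,-11,-6,-5,-9,1]
nums[mid]=-2>-6: swap nums[0],nums[7]; hi=6 → [-9,-3,-12,2,-11,-6,-5,-2,1]
nums[mid]=-9<-6: swap nums[0],nums[0]; lo=1,mid=1 → [-9,-3,-12,2,-11,-6,-5,-2,1]
nums[mid]=-3>-6: swap nums[1],nums[6]; hi=5 → [-9,-5,-12,2,-11,-6,-3,-2,1]
nums[mid]=-5>-6: swap nums[1],nums[5]; hi=4 → [-9,-6,-12,2,-11,-5,-3,-2,1]
nums[mid]=-6=-6: mid=2
nums[mid]=-12<-6: swap nums[1],nums[2]; lo=2,mid=3 → [-9,-12,-6,2,-11,-5,-3,-2,1]
nums[mid]=2>-6: swap nums[3],nums[4]; hi=3 → [-9,-12,-6,-11,2,-5,-3,-2,1]
nums[mid]=-11<-6: swap nums[2],nums[3]; lo=3,mid=4 → [-9,-12,-11,-6,2,-5,-3,-2,1]
end: lo=3, hi=3; nums = [-9,-12,-11,-6,2,-5,-3,-2,1]

[-9,-12,-11,-6,2,-5,-3,-2,1]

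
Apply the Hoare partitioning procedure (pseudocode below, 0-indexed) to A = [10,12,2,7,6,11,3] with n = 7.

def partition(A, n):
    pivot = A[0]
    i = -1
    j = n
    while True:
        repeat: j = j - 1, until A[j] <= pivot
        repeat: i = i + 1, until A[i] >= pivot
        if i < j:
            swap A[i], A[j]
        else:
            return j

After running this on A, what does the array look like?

[3,6,2,7,12,11,10]

pivot=10
j stops at 6 (3), i stops at 0 (10); swap ⇒ [3,12,2,7,6,11,10]
j stops at 4 (6), i stops at 1 (12); swap ⇒ [3,6,2,7,12,11,10]
j stops at 3, i stops at 4; i≥j ⇒ return 3. A=[3,6,2,7,12,11,10]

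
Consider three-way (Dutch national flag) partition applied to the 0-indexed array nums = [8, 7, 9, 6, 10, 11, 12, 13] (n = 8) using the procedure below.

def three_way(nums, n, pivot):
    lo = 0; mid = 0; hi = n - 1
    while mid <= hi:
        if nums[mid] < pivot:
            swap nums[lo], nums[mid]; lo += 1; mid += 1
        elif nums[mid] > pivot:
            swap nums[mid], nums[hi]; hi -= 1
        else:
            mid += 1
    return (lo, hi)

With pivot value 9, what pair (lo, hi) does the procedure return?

lo=0 mid=0 hi=7
8<9: swap(0,0), lo=1 mid=1 ⇒ [8, 7, 9, 6, 10, 11, 12, 13]
7<9: swap(1,1), lo=2 mid=2 ⇒ [8, 7, 9, 6, 10, 11, 12, 13]
9=9: mid=3
6<9: swap(2,3), lo=3 mid=4 ⇒ [8, 7, 6, 9, 10, 11, 12, 13]
10>9: swap(4,7), hi=6 ⇒ [8, 7, 6, 9, 13, 11, 12, 10]
13>9: swap(4,6), hi=5 ⇒ [8, 7, 6, 9, 12, 11, 13, 10]
12>9: swap(4,5), hi=4 ⇒ [8, 7, 6, 9, 11, 12, 13, 10]
11>9: swap(4,4), hi=3 ⇒ [8, 7, 6, 9, 11, 12, 13, 10]
done. lo=3 hi=3; nums=[8, 7, 6, 9, 11, 12, 13, 10]

(3, 3)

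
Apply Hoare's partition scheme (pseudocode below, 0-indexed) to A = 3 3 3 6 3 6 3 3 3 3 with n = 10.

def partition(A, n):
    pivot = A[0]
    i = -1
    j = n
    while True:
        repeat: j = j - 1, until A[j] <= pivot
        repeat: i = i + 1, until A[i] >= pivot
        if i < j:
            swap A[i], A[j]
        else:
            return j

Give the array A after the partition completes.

3 3 3 3 3 6 6 3 3 3

pivot=3
j stops at 9 (3), i stops at 0 (3); swap ⇒ 3 3 3 6 3 6 3 3 3 3
j stops at 8 (3), i stops at 1 (3); swap ⇒ 3 3 3 6 3 6 3 3 3 3
j stops at 7 (3), i stops at 2 (3); swap ⇒ 3 3 3 6 3 6 3 3 3 3
j stops at 6 (3), i stops at 3 (6); swap ⇒ 3 3 3 3 3 6 6 3 3 3
j stops at 4, i stops at 4; i≥j ⇒ return 4. A=3 3 3 3 3 6 6 3 3 3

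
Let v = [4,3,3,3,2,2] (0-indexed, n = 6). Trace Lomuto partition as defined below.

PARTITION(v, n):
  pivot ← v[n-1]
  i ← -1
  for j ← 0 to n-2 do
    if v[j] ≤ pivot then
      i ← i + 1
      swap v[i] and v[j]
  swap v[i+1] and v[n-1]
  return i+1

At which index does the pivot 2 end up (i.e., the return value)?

1

pivot=2, i=-1
j=0: 4>2, skip
j=1: 3>2, skip
j=2: 3>2, skip
j=3: 3>2, skip
j=4: 2≤2, i=0, swap(0,4) ⇒ [2,3,3,3,4,2]
swap(1,5) ⇒ [2,2,3,3,4,3]; return 1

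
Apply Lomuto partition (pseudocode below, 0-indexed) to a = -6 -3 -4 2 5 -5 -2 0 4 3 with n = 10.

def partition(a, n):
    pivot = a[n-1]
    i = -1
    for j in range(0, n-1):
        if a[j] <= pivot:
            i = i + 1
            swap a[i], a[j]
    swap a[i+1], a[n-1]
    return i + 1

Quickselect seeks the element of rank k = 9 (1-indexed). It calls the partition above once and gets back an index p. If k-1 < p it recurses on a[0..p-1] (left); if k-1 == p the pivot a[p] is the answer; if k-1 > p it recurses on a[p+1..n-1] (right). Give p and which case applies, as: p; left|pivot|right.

7; right

pivot=3, i=-1
j=0: -6≤3, i=0, swap(0,0) ⇒ -6 -3 -4 2 5 -5 -2 0 4 3
j=1: -3≤3, i=1, swap(1,1) ⇒ -6 -3 -4 2 5 -5 -2 0 4 3
j=2: -4≤3, i=2, swap(2,2) ⇒ -6 -3 -4 2 5 -5 -2 0 4 3
j=3: 2≤3, i=3, swap(3,3) ⇒ -6 -3 -4 2 5 -5 -2 0 4 3
j=4: 5>3, skip
j=5: -5≤3, i=4, swap(4,5) ⇒ -6 -3 -4 2 -5 5 -2 0 4 3
j=6: -2≤3, i=5, swap(5,6) ⇒ -6 -3 -4 2 -5 -2 5 0 4 3
j=7: 0≤3, i=6, swap(6,7) ⇒ -6 -3 -4 2 -5 -2 0 5 4 3
j=8: 4>3, skip
swap(7,9) ⇒ -6 -3 -4 2 -5 -2 0 3 4 5; return 7
p = 7; k-1 = 8 > 7 ⇒ right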